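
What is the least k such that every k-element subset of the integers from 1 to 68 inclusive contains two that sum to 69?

35

Partition {1, …, 68} into 34 pairs: {1,68}, {2,67}, …, {34,35}.
Choosing 34 integers — say the integers 1 through 34 — takes one from each pair and avoids the property.
Choosing 35 forces two into the same pair by pigeonhole, and those sum to 69. So 35.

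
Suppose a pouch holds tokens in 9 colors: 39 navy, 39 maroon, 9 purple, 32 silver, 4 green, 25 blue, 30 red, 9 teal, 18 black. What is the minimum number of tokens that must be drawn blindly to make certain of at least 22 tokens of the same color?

In the worst case we take at most 21 of each color, but all 9 purple, all 4 green, all 9 teal, and all 18 black (fewer than 21), giving 21 + 21 + 9 + 21 + 4 + 21 + 21 + 9 + 18 = 145.
One more token then forces some color to 22, so 145 + 1 = 146.

146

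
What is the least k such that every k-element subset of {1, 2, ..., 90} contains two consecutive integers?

Partition {1, …, 90} into 45 pairs: {1,2}, {3,4}, …, {89,90}.
Choosing 45 integers — say the 45 even numbers 2, 4, …, 90 — takes one from each pair and avoids the property.
Choosing 46 forces two into the same pair by pigeonhole, and those are consecutive. So 46.

46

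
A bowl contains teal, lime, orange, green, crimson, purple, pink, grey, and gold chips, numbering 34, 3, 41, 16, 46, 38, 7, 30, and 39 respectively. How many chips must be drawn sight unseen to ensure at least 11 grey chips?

To avoid grey chips as long as possible, exhaust the other 8 colors first.
The worst case draws every non-grey chip first: 34 + 3 + 41 + 16 + 46 + 38 + 7 + 39 = 224.
The next 11 draws are then forced to be grey, giving 224 + 11 = 235.

235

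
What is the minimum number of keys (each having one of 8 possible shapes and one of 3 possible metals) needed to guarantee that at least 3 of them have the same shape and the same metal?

49

There are 8 × 3 = 24 (shape, metal) combinations acting as pigeonholes.
With 24 × 2 = 48 keys we could place exactly 2 in each, with no (shape, metal) pair reaching 3.
One more forces some (shape, metal) pair to hold 3, so 48 + 1 = 49.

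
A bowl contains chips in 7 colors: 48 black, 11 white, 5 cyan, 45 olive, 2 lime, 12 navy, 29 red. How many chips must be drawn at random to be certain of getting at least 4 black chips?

The worst case draws every non-black chip first: 11 + 5 + 45 + 2 + 12 + 29 = 104.
The next 4 draws are then forced to be black, giving 104 + 4 = 108.

108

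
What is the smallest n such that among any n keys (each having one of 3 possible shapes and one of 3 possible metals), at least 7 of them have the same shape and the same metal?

There are 3 × 3 = 9 (shape, metal) combinations acting as pigeonholes.
With 9 × 6 = 54 keys we could place exactly 6 in each, with no (shape, metal) pair reaching 7.
One more forces some (shape, metal) pair to hold 7, so 54 + 1 = 55.

55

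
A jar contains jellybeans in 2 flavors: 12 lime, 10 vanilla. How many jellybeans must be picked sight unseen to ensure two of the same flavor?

3

The worst case takes 1 jellybean of each flavor without reaching 2 of any: 2 × 1 = 2.
The next jellybean must bring some flavor to 2, so 2 + 1 = 3.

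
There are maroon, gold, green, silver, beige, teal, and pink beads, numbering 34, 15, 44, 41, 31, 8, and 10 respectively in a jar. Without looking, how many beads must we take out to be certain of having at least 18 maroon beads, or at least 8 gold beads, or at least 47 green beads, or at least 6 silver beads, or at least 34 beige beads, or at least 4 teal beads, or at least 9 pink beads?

116

The worst case stops just short of every target: 17 maroon, 7 gold, all 44 green, 5 silver, all 31 beige, 3 teal, 8 pink — 17 + 7 + 44 + 5 + 31 + 3 + 8 = 115 beads.
One more bead must push some color to its target, so 115 + 1 = 116.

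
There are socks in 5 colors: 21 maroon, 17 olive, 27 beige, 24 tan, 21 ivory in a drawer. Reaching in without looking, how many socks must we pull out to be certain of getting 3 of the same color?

11

Treat the 5 colors as pigeonholes.
The worst case takes 2 socks of each color without reaching 3 of any: 5 × 2 = 10.
The next sock must bring some color to 3, so 10 + 1 = 11.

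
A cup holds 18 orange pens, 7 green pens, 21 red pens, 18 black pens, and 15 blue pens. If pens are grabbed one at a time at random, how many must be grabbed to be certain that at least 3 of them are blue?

The worst case draws every non-blue pen first: 18 + 7 + 21 + 18 = 64.
The next 3 draws are then forced to be blue, giving 64 + 3 = 67.

67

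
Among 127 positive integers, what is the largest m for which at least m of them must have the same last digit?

The 127 positive integers fall into 10 possible last digits.
If each of the 10 possible last digits held at most 12, the total would be at most 10 × 12 = 120 < 127, a contradiction.
So at least one holds ⌈127/10⌉ = 13.

13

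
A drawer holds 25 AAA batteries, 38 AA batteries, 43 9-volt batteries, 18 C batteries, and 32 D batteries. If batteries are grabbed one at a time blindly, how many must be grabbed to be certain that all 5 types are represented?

The hardest type to obtain is C: we could draw every other battery first — 156 − 18 = 138 batteries — without a single C one.
The next draw must be C, so 138 + 1 = 139.

139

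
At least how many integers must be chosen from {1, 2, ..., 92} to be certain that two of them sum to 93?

Partition {1, …, 92} into 46 pairs: {1,92}, {2,91}, …, {46,47}.
Choosing 46 integers — say the integers 1 through 46 — takes one from each pair and avoids the property.
Choosing 47 forces two into the same pair by pigeonhole, and those sum to 93. So 47.

47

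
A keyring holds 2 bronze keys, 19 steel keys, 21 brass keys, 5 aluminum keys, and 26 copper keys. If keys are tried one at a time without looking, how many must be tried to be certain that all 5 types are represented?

The hardest type to obtain is bronze: we could draw every other key first — 73 − 2 = 71 keys — without a single bronze one.
The next draw must be bronze, so 71 + 1 = 72.

72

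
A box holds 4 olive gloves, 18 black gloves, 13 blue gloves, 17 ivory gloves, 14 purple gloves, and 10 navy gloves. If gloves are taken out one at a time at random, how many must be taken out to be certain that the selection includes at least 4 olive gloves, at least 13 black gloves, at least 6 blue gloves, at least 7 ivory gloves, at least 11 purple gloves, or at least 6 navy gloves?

The worst case stops just short of every target: 3 olive, 12 black, 5 blue, 6 ivory, 10 purple, 5 navy — 3 + 12 + 5 + 6 + 10 + 5 = 41 gloves.
One more glove must push some color to its target, so 41 + 1 = 42.

42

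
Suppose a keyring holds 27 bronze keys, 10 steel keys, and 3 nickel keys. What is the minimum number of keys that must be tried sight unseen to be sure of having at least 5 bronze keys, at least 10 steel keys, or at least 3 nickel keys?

16

The worst case stops just short of every target: 4 bronze, 9 steel, 2 nickel — 4 + 9 + 2 = 15 keys.
One more key must push some type to its target, so 15 + 1 = 16.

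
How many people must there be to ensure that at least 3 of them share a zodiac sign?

There are 12 zodiac signs acting as pigeonholes.
With 12 × 2 = 24 people we could place exactly 2 in each, with no class reaching 3.
One more forces some class to hold 3, so 24 + 1 = 25.

25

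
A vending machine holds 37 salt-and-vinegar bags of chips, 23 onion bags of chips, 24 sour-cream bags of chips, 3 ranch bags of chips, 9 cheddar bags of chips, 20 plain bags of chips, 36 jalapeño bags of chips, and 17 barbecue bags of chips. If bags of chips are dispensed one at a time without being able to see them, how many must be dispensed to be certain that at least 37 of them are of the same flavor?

169

Treat the 8 flavors as pigeonholes.
In the worst case we take at most 36 of each flavor, but all 23 onion, all 24 sour-cream, all 3 ranch, all 9 cheddar, all 20 plain, and all 17 barbecue (fewer than 36), giving 36 + 23 + 24 + 3 + 9 + 20 + 36 + 17 = 168.
One more bag of chips then forces some flavor to 37, so 168 + 1 = 169.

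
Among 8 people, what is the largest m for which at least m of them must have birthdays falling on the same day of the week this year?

2

There are 7 days of the week, which serve as the pigeonholes.
If each of the 7 days of the week held at most 1, the total would be at most 7 × 1 = 7 < 8, a contradiction.
So at least one holds ⌈8/7⌉ = 2.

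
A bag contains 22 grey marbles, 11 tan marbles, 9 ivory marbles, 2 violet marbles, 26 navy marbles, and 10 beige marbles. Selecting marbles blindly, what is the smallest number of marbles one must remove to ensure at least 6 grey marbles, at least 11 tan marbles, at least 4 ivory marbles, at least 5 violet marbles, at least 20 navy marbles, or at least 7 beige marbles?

46

The worst case stops just short of every target: 5 grey, 10 tan, 3 ivory, all 2 violet, 19 navy, 6 beige — 5 + 10 + 3 + 2 + 19 + 6 = 45 marbles.
One more marble must push some color to its target, so 45 + 1 = 46.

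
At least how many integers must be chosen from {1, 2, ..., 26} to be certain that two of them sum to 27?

14

Partition {1, …, 26} into 13 pairs: {1,26}, {2,25}, …, {13,14}.
Choosing 13 integers — say the integers 1 through 13 — takes one from each pair and avoids the property.
Choosing 14 forces two into the same pair by pigeonhole, and those sum to 27. So 14.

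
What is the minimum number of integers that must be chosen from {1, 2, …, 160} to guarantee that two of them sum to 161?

81

Partition {1, …, 160} into 80 pairs: {1,160}, {2,159}, …, {80,81}.
Choosing 80 integers — say the integers 1 through 80 — takes one from each pair and avoids the property.
Choosing 81 forces two into the same pair by pigeonhole, and those sum to 161. So 81.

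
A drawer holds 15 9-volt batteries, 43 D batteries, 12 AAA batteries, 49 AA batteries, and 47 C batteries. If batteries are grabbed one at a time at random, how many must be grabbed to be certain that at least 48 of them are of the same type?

Treat the 5 types as pigeonholes.
In the worst case we take at most 47 of each type, but all 15 9-volt, all 43 D, and all 12 AAA (fewer than 47), giving 15 + 43 + 12 + 47 + 47 = 164.
One more battery then forces some type to 48, so 164 + 1 = 165.

165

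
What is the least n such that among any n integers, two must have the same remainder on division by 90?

91

Two integers differ by a multiple of 90 exactly when they share a remainder mod 90.
There are 90 residue classes mod 90, so 90 integers can all lie in distinct classes.
One more integer must repeat a residue, giving a difference divisible by 90. So n = 90 + 1 = 91.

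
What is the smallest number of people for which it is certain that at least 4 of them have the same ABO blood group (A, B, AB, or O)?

There are 4 ABO blood groups acting as pigeonholes.
With 4 × 3 = 12 people we could place exactly 3 in each, with no class reaching 4.
One more forces some class to hold 4, so 12 + 1 = 13.

13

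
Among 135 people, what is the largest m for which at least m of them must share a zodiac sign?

If each of the 12 zodiac signs held at most 11, the total would be at most 12 × 11 = 132 < 135, a contradiction.
So at least one holds ⌈135/12⌉ = 12.

12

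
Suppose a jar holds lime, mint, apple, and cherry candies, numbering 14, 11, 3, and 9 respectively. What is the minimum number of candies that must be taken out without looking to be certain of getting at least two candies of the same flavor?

The worst case takes 1 candy of each flavor without reaching 2 of any: 4 × 1 = 4.
The next candy must bring some flavor to 2, so 4 + 1 = 5.

5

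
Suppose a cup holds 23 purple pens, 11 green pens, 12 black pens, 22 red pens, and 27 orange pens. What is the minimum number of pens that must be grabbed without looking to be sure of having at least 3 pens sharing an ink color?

11

Treat the 5 ink colors as pigeonholes.
The worst case takes 2 pens of each ink color without reaching 3 of any: 5 × 2 = 10.
The next pen must bring some ink color to 3, so 10 + 1 = 11.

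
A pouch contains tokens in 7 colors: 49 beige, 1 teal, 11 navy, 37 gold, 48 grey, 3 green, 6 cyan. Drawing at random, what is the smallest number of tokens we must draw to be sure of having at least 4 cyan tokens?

The worst case draws every non-cyan token first: 49 + 1 + 11 + 37 + 48 + 3 = 149.
The next 4 draws are then forced to be cyan, giving 149 + 4 = 153.

153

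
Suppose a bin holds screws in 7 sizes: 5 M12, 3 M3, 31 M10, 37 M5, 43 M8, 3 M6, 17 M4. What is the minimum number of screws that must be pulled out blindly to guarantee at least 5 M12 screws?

139

To avoid M12 screws as long as possible, exhaust the other 6 sizes first.
The worst case draws every non-M12 screw first: 3 + 31 + 37 + 43 + 3 + 17 = 134.
The next 5 draws are then forced to be M12, giving 134 + 5 = 139.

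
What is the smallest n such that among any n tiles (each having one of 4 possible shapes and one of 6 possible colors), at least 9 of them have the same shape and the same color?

There are 4 × 6 = 24 (shape, color) combinations acting as pigeonholes.
With 24 × 8 = 192 tiles we could place exactly 8 in each, with no (shape, color) pair reaching 9.
One more forces some (shape, color) pair to hold 9, so 192 + 1 = 193.

193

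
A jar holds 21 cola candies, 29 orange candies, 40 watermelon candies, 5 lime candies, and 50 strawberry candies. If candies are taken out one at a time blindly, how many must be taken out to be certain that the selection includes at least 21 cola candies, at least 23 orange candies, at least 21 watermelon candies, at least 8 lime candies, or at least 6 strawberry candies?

73

Each of the 5 flavors has its own threshold; avoid all of them simultaneously.
The worst case stops just short of every target: 20 cola, 22 orange, 20 watermelon, all 5 lime, 5 strawberry — 20 + 22 + 20 + 5 + 5 = 72 candies.
One more candy must push some flavor to its target, so 72 + 1 = 73.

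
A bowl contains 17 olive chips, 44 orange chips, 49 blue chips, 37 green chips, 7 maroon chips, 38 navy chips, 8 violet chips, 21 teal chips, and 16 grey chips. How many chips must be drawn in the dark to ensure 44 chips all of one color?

231

In the worst case we take at most 43 of each color, but all 17 olive, all 37 green, all 7 maroon, all 38 navy, all 8 violet, all 21 teal, and all 16 grey (fewer than 43), giving 17 + 43 + 43 + 37 + 7 + 38 + 8 + 21 + 16 = 230.
One more chip then forces some color to 44, so 230 + 1 = 231.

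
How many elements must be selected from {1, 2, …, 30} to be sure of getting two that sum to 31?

Partition {1, …, 30} into 15 pairs: {1,30}, {2,29}, …, {15,16}.
Choosing 15 integers — say the integers 1 through 15 — takes one from each pair and avoids the property.
Choosing 16 forces two into the same pair by pigeonhole, and those sum to 31. So 16.

16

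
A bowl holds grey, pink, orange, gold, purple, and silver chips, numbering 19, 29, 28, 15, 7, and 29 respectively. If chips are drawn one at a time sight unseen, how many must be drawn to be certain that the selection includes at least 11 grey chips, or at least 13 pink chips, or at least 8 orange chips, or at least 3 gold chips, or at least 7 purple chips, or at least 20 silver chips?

57

The worst case stops just short of every target: 10 grey, 12 pink, 7 orange, 2 gold, 6 purple, 19 silver — 10 + 12 + 7 + 2 + 6 + 19 = 56 chips.
One more chip must push some color to its target, so 56 + 1 = 57.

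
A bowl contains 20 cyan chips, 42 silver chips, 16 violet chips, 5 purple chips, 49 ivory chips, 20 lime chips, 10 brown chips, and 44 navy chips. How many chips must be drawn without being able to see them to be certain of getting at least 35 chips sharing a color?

174

Treat the 8 colors as pigeonholes.
In the worst case we take at most 34 of each color, but all 20 cyan, all 16 violet, all 5 purple, all 20 lime, and all 10 brown (fewer than 34), giving 20 + 34 + 16 + 5 + 34 + 20 + 10 + 34 = 173.
One more chip then forces some color to 35, so 173 + 1 = 174.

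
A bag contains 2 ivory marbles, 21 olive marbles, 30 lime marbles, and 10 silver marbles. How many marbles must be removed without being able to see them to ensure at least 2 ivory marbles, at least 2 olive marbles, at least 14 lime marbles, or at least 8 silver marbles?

23

The worst case stops just short of every target: 1 ivory, 1 olive, 13 lime, 7 silver — 1 + 1 + 13 + 7 = 22 marbles.
One more marble must push some color to its target, so 22 + 1 = 23.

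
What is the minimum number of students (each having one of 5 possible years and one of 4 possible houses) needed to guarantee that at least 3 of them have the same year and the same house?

41

There are 5 × 4 = 20 (year, house) combinations acting as pigeonholes.
With 20 × 2 = 40 students we could place exactly 2 in each, with no (year, house) pair reaching 3.
One more forces some (year, house) pair to hold 3, so 40 + 1 = 41.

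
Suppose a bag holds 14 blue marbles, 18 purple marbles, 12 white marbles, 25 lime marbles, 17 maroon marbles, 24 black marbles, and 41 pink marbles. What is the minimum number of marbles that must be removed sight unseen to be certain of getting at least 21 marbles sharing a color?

In the worst case we take at most 20 of each color, but all 14 blue, all 18 purple, all 12 white, and all 17 maroon (fewer than 20), giving 14 + 18 + 12 + 20 + 17 + 20 + 20 = 121.
One more marble then forces some color to 21, so 121 + 1 = 122.

122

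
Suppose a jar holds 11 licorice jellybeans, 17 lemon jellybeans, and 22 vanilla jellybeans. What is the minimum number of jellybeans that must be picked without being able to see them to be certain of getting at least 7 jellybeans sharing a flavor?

Treat the 3 flavors as pigeonholes.
The worst case takes 6 jellybeans of each flavor without reaching 7 of any: 3 × 6 = 18.
The next jellybean must bring some flavor to 7, so 18 + 1 = 19.

19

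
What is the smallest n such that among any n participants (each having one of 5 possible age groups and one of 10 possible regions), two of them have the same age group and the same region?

51

There are 5 × 10 = 50 (age group, region) combinations acting as pigeonholes.
With 50 participants we could place one in each, avoiding any repeat.
One more forces some (age group, region) pair to hold 2, so 50 + 1 = 51.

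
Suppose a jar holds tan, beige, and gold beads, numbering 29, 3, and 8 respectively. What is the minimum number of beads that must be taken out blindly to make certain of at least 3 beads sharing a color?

Treat the 3 colors as pigeonholes.
The worst case takes 2 beads of each color without reaching 3 of any: 3 × 2 = 6.
The next bead must bring some color to 3, so 6 + 1 = 7.

7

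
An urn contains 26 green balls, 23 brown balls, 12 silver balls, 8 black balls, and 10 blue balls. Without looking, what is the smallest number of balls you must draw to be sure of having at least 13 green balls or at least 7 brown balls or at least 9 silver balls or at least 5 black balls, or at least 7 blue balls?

Each of the 5 colors has its own threshold; avoid all of them simultaneously.
The worst case stops just short of every target: 12 green, 6 brown, 8 silver, 4 black, 6 blue — 12 + 6 + 8 + 4 + 6 = 36 balls.
One more ball must push some color to its target, so 36 + 1 = 37.

37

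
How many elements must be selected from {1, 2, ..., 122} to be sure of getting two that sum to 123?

Partition {1, …, 122} into 61 pairs: {1,122}, {2,121}, …, {61,62}.
Choosing 61 integers — say the integers 1 through 61 — takes one from each pair and avoids the property.
Choosing 62 forces two into the same pair by pigeonhole, and those sum to 123. So 62.

62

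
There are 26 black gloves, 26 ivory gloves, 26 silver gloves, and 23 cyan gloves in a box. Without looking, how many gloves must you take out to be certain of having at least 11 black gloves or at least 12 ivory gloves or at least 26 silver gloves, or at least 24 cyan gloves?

70

Each of the 4 colors has its own threshold; avoid all of them simultaneously.
The worst case stops just short of every target: 10 black, 11 ivory, 25 silver, 23 cyan — 10 + 11 + 25 + 23 = 69 gloves.
One more glove must push some color to its target, so 69 + 1 = 70.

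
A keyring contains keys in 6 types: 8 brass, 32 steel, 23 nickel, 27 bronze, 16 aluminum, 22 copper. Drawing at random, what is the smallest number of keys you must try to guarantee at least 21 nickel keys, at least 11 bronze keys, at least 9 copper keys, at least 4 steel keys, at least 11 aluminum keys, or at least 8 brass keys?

59

The worst case stops just short of every target: 7 brass, 3 steel, 20 nickel, 10 bronze, 10 aluminum, 8 copper — 7 + 3 + 20 + 10 + 10 + 8 = 58 keys.
One more key must push some type to its target, so 58 + 1 = 59.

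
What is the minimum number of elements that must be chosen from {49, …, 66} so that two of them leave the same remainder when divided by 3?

Use the pigeonhole principle on residue classes: group the integers by remainder mod 3; there are 3 residue classes, each nonempty in this range.
Choosing one from each class (3 integers) avoids any shared remainder.
One more choice must repeat a class, so two differ by a multiple of 3. Hence 3 + 1 = 4.

4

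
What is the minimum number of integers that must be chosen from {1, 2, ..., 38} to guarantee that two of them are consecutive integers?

20

Partition {1, …, 38} into 19 pairs: {1,2}, {3,4}, …, {37,38}.
Choosing 19 integers — say the 19 even numbers 2, 4, …, 38 — takes one from each pair and avoids the property.
Choosing 20 forces two into the same pair by pigeonhole, and those are consecutive. So 20.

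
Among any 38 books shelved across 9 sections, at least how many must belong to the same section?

If each of the 9 sections held at most 4, the total would be at most 9 × 4 = 36 < 38, a contradiction.
So at least one holds ⌈38/9⌉ = 5.

5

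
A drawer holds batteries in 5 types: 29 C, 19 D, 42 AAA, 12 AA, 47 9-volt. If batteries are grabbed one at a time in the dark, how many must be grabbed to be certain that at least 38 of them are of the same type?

Treat the 5 types as pigeonholes.
In the worst case we take at most 37 of each type, but all 29 C, all 19 D, and all 12 AA (fewer than 37), giving 29 + 19 + 37 + 12 + 37 = 134.
One more battery then forces some type to 38, so 134 + 1 = 135.

135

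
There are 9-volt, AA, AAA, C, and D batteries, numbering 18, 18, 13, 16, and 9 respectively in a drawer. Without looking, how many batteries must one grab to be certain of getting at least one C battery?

59

The worst case draws every non-C battery first: 18 + 18 + 13 + 9 = 58.
The next draw is then forced to be C, giving 58 + 1 = 59.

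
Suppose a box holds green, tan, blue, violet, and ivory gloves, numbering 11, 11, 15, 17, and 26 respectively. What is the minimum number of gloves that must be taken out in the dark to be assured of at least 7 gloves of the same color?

31

The worst case takes 6 gloves of each color without reaching 7 of any: 5 × 6 = 30.
The next glove must bring some color to 7, so 30 + 1 = 31.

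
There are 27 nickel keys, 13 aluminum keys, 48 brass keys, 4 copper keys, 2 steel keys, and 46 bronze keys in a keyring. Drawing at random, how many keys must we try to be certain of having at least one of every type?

139

The hardest type to obtain is steel: we could draw every other key first — 140 − 2 = 138 keys — without a single steel one.
The next draw must be steel, so 138 + 1 = 139.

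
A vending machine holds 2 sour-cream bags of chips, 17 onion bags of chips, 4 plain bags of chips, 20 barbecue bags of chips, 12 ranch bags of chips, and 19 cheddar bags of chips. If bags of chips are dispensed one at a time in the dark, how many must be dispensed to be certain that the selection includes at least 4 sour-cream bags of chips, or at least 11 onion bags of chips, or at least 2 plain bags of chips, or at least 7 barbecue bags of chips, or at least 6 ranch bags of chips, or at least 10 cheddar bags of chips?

34

Each of the 6 flavors has its own threshold; avoid all of them simultaneously.
The worst case stops just short of every target: all 2 sour-cream, 10 onion, 1 plain, 6 barbecue, 5 ranch, 9 cheddar — 2 + 10 + 1 + 6 + 5 + 9 = 33 bags of chips.
One more bag of chips must push some flavor to its target, so 33 + 1 = 34.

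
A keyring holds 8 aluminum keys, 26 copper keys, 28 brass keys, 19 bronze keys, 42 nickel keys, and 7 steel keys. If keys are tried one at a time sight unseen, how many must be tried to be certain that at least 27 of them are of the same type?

Treat the 6 types as pigeonholes.
In the worst case we take at most 26 of each type, but all 8 aluminum, all 19 bronze, and all 7 steel (fewer than 26), giving 8 + 26 + 26 + 19 + 26 + 7 = 112.
One more key then forces some type to 27, so 112 + 1 = 113.

113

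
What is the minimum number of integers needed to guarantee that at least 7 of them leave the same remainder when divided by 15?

There are 15 residue classes modulo 15 acting as pigeonholes.
With 15 × 6 = 90 integers we could place exactly 6 in each, with no class reaching 7.
One more forces some class to hold 7, so 90 + 1 = 91.

91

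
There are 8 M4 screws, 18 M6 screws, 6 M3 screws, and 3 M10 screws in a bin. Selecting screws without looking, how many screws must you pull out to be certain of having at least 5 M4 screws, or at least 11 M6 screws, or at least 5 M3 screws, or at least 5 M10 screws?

22

The worst case stops just short of every target: 4 M4, 10 M6, 4 M3, all 3 M10 — 4 + 10 + 4 + 3 = 21 screws.
One more screw must push some size to its target, so 21 + 1 = 22.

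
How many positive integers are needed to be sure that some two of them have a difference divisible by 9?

Two integers differ by a multiple of 9 exactly when they share a remainder mod 9.
There are 9 residue classes mod 9, so 9 integers can all lie in distinct classes.
One more integer must repeat a residue, giving a difference divisible by 9. So n = 9 + 1 = 10.

10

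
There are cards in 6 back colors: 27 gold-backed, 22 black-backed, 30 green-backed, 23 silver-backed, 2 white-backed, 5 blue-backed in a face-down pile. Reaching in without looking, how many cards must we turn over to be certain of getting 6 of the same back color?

In the worst case we take at most 5 of each back color, but all 2 white-backed (fewer than 5), giving 5 + 5 + 5 + 5 + 2 + 5 = 27.
One more card then forces some back color to 6, so 27 + 1 = 28.

28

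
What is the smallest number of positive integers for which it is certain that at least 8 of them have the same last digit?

71

There are 10 possible last digits acting as pigeonholes.
With 10 × 7 = 70 positive integers we could place exactly 7 in each, with no class reaching 8.
One more forces some class to hold 8, so 70 + 1 = 71.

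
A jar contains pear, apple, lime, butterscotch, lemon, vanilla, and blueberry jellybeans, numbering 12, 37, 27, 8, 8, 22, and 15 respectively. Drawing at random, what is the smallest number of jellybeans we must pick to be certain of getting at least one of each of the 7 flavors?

The hardest flavor to obtain is butterscotch: we could draw every other jellybean first — 129 − 8 = 121 jellybeans — without a single butterscotch one.
The next draw must be butterscotch, so 121 + 1 = 122.

122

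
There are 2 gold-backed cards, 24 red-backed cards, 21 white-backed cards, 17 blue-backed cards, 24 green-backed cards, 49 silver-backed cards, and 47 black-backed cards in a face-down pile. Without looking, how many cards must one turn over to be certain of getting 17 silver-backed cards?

152

The worst case draws every non-silver-backed card first: 2 + 24 + 21 + 17 + 24 + 47 = 135.
The next 17 draws are then forced to be silver-backed, giving 135 + 17 = 152.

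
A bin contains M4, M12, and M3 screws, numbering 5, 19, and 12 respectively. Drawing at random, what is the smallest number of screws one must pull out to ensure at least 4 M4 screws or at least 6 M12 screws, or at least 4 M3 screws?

12

Each of the 3 sizes has its own threshold; avoid all of them simultaneously.
The worst case stops just short of every target: 3 M4, 5 M12, 3 M3 — 3 + 5 + 3 = 11 screws.
One more screw must push some size to its target, so 11 + 1 = 12.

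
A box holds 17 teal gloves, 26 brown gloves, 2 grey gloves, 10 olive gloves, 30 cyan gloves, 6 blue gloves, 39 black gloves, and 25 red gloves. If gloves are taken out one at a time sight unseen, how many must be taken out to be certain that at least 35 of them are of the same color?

In the worst case we take at most 34 of each color, but all 17 teal, all 26 brown, all 2 grey, all 10 olive, all 30 cyan, all 6 blue, and all 25 red (fewer than 34), giving 17 + 26 + 2 + 10 + 30 + 6 + 34 + 25 = 150.
One more glove then forces some color to 35, so 150 + 1 = 151.

151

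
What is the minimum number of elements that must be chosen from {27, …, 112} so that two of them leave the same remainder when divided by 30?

31

Group the integers by remainder mod 30; there are 30 residue classes, each nonempty in this range.
Choosing one from each class (30 integers) avoids any shared remainder.
One more choice must repeat a class, so two differ by a multiple of 30. Hence 30 + 1 = 31.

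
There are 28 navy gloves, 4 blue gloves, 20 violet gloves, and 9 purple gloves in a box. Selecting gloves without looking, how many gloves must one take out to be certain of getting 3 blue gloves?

60

To avoid blue gloves as long as possible, exhaust the other 3 colors first.
The worst case draws every non-blue glove first: 28 + 20 + 9 = 57.
The next 3 draws are then forced to be blue, giving 57 + 3 = 60.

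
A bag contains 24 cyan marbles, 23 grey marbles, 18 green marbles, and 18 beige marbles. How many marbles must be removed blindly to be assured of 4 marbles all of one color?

13

Treat the 4 colors as pigeonholes.
The worst case takes 3 marbles of each color without reaching 4 of any: 4 × 3 = 12.
The next marble must bring some color to 4, so 12 + 1 = 13.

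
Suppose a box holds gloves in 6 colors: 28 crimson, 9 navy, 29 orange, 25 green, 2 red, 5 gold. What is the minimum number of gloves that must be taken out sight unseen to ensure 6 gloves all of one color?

In the worst case we take at most 5 of each color, but all 2 red (fewer than 5), giving 5 + 5 + 5 + 5 + 2 + 5 = 27.
One more glove then forces some color to 6, so 27 + 1 = 28.

28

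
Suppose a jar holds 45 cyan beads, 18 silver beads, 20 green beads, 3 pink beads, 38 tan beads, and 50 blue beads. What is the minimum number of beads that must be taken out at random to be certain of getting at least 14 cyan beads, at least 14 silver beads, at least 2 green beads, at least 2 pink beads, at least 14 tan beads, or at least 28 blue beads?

Each of the 6 colors has its own threshold; avoid all of them simultaneously.
The worst case stops just short of every target: 13 cyan, 13 silver, 1 green, 1 pink, 13 tan, 27 blue — 13 + 13 + 1 + 1 + 13 + 27 = 68 beads.
One more bead must push some color to its target, so 68 + 1 = 69.

69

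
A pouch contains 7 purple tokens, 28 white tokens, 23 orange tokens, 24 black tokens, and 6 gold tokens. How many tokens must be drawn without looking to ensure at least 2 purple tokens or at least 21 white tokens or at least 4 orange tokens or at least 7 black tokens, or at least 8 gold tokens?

37

The worst case stops just short of every target: 1 purple, 20 white, 3 orange, 6 black, all 6 gold — 1 + 20 + 3 + 6 + 6 = 36 tokens.
One more token must push some color to its target, so 36 + 1 = 37.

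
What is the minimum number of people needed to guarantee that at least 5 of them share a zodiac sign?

49

There are 12 zodiac signs acting as pigeonholes.
With 12 × 4 = 48 people we could place exactly 4 in each, with no class reaching 5.
One more forces some class to hold 5, so 48 + 1 = 49.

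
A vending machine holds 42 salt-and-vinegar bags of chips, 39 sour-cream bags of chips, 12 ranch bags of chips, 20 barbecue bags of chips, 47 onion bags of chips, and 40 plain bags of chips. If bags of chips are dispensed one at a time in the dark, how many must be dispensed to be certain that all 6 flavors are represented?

The hardest flavor to obtain is ranch: we could draw every other bag of chips first — 200 − 12 = 188 bags of chips — without a single ranch one.
The next draw must be ranch, so 188 + 1 = 189.

189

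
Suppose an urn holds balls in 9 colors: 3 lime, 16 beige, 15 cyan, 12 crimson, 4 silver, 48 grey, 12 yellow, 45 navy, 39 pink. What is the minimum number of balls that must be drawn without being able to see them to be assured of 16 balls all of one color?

107

Treat the 9 colors as pigeonholes.
In the worst case we take at most 15 of each color, but all 3 lime, all 12 crimson, all 4 silver, and all 12 yellow (fewer than 15), giving 3 + 15 + 15 + 12 + 4 + 15 + 12 + 15 + 15 = 106.
One more ball then forces some color to 16, so 106 + 1 = 107.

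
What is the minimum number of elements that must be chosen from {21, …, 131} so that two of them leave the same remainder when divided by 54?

Group the integers by remainder mod 54; there are 54 residue classes, each nonempty in this range.
Choosing one from each class (54 integers) avoids any shared remainder.
One more choice must repeat a class, so two differ by a multiple of 54. Hence 54 + 1 = 55.

55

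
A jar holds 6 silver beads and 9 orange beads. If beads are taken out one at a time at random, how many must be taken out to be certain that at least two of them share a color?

3

The worst case takes 1 bead of each color without reaching 2 of any: 2 × 1 = 2.
The next bead must bring some color to 2, so 2 + 1 = 3.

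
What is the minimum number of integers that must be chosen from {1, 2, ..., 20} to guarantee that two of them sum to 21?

Partition {1, …, 20} into 10 pairs: {1,20}, {2,19}, …, {10,11}.
Choosing 10 integers — say the integers 1 through 10 — takes one from each pair and avoids the property.
Choosing 11 forces two into the same pair by pigeonhole, and those sum to 21. So 11.

11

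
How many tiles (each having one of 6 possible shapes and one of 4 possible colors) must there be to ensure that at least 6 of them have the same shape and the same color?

121

There are 6 × 4 = 24 (shape, color) combinations acting as pigeonholes.
With 24 × 5 = 120 tiles we could place exactly 5 in each, with no (shape, color) pair reaching 6.
One more forces some (shape, color) pair to hold 6, so 120 + 1 = 121.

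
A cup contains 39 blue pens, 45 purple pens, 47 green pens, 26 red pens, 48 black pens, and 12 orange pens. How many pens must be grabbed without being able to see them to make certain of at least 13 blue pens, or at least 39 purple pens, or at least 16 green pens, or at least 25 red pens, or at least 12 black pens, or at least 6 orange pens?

The worst case stops just short of every target: 12 blue, 38 purple, 15 green, 24 red, 11 black, 5 orange — 12 + 38 + 15 + 24 + 11 + 5 = 105 pens.
One more pen must push some ink color to its target, so 105 + 1 = 106.

106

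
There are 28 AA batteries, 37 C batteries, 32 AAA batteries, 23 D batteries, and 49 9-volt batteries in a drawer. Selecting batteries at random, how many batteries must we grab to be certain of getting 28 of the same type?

132

In the worst case we take at most 27 of each type, but all 23 D (fewer than 27), giving 27 + 27 + 27 + 23 + 27 = 131.
One more battery then forces some type to 28, so 131 + 1 = 132.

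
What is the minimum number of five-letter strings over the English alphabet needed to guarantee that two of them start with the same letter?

27

There are 26 possible first letters acting as pigeonholes.
With 26 five-letter strings over the English alphabet we could place one in each, avoiding any repeat.
One more forces some class to hold 2, so 26 + 1 = 27.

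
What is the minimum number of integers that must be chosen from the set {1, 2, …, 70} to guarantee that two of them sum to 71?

Partition {1, …, 70} into 35 pairs: {1,70}, {2,69}, …, {35,36}.
Choosing 35 integers — say the integers 1 through 35 — takes one from each pair and avoids the property.
Choosing 36 forces two into the same pair by pigeonhole, and those sum to 71. So 36.

36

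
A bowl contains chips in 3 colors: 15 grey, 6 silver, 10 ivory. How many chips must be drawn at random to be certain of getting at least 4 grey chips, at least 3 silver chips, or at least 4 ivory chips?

The worst case stops just short of every target: 3 grey, 2 silver, 3 ivory — 3 + 2 + 3 = 8 chips.
One more chip must push some color to its target, so 8 + 1 = 9.

9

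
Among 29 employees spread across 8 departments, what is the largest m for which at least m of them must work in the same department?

If each of the 8 departments held at most 3, the total would be at most 8 × 3 = 24 < 29, a contradiction.
So at least one holds ⌈29/8⌉ = 4.

4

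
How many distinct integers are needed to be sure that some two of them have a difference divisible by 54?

Two integers differ by a multiple of 54 exactly when they share a remainder mod 54.
There are 54 residue classes mod 54, so 54 integers can all lie in distinct classes.
One more integer must repeat a residue, giving a difference divisible by 54. So n = 54 + 1 = 55.

55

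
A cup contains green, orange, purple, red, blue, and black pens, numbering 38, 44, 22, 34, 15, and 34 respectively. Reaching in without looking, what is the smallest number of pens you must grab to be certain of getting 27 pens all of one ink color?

In the worst case we take at most 26 of each ink color, but all 22 purple and all 15 blue (fewer than 26), giving 26 + 26 + 22 + 26 + 15 + 26 = 141.
One more pen then forces some ink color to 27, so 141 + 1 = 142.

142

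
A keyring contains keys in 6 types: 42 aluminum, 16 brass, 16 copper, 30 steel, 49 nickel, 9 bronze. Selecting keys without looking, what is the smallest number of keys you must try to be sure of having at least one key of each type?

154

The hardest type to obtain is bronze: we could draw every other key first — 162 − 9 = 153 keys — without a single bronze one.
The next draw must be bronze, so 153 + 1 = 154.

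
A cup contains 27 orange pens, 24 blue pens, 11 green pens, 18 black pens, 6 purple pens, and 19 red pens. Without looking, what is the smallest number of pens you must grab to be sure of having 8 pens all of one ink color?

42

In the worst case we take at most 7 of each ink color, but all 6 purple (fewer than 7), giving 7 + 7 + 7 + 7 + 6 + 7 = 41.
One more pen then forces some ink color to 8, so 41 + 1 = 42.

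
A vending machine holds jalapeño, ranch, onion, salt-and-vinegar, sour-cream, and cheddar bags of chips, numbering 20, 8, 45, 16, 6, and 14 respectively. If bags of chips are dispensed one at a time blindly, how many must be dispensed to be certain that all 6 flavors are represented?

104

The hardest flavor to obtain is sour-cream: we could draw every other bag of chips first — 109 − 6 = 103 bags of chips — without a single sour-cream one.
The next draw must be sour-cream, so 103 + 1 = 104.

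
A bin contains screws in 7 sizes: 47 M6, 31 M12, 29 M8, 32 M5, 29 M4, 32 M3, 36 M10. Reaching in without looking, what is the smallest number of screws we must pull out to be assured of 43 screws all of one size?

In the worst case we take at most 42 of each size, but all 31 M12, all 29 M8, all 32 M5, all 29 M4, all 32 M3, and all 36 M10 (fewer than 42), giving 42 + 31 + 29 + 32 + 29 + 32 + 36 = 231.
One more screw then forces some size to 43, so 231 + 1 = 232.

232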